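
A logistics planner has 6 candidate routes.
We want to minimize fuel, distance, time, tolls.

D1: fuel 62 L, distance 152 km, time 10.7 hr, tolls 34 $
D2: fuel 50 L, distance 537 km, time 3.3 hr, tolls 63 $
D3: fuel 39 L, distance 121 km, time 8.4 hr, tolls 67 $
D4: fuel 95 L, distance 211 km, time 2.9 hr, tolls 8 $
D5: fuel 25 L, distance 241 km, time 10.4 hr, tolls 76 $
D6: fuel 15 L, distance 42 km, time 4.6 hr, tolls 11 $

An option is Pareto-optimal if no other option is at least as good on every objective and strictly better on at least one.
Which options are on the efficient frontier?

D2, D4, D6

D1: dominated by D6 (fuel 15≤62, distance 42≤152, time 4.6≤10.7, tolls 11≤34).
D2: not dominated.
D3: dominated by D6 (fuel 15≤39, distance 42≤121, time 4.6≤8.4, tolls 11≤67).
D4: not dominated (best time).
D5: dominated by D6 (fuel 15≤25, distance 42≤241, time 4.6≤10.4, tolls 11≤76).
D6: not dominated (best fuel).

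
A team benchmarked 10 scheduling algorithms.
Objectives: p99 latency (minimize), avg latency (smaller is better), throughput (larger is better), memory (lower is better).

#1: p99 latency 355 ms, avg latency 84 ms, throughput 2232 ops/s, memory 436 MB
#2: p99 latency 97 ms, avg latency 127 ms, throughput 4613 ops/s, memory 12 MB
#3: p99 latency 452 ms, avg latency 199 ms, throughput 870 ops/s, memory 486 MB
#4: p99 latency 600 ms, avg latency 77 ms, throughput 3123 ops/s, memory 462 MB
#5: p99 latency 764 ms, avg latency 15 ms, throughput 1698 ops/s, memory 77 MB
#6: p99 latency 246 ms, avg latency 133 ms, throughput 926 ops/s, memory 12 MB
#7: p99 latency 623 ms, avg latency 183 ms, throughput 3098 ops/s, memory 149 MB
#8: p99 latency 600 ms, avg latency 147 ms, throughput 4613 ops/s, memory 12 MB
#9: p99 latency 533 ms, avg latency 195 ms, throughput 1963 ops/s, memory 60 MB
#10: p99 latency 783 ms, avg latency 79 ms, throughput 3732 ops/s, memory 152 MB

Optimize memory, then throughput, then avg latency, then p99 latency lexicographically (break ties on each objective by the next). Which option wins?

#2

First minimize memory: best is 12, kept {#2, #6, #8}.
Then maximize throughput: best is 4613, kept {#2, #8}.
Then minimize avg latency: best is 127, kept {#2}.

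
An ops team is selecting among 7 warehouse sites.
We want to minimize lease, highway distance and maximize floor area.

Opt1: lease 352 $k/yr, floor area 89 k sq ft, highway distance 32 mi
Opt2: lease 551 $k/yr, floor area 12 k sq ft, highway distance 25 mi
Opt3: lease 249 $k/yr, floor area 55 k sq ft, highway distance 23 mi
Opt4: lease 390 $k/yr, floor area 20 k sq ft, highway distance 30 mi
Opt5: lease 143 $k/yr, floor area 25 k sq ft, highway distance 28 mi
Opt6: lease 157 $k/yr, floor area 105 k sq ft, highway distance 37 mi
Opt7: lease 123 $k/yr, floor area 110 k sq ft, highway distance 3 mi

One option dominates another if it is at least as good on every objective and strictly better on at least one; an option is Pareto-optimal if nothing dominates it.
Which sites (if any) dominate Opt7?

Opt1: worse on lease (352 vs 123).
Opt2: worse on lease (551 vs 123).
Opt3: worse on lease (249 vs 123).
Opt4: worse on lease (390 vs 123).
Opt5: worse on lease (143 vs 123).
Opt6: worse on lease (157 vs 123).
No option dominates Opt7.

none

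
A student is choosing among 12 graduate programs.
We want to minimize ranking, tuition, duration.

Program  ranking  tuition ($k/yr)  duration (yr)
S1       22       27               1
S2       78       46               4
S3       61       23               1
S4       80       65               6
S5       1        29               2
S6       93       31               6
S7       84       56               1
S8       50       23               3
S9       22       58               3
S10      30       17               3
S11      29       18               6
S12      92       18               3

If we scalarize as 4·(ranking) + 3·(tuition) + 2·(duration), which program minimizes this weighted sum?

S1: 4·22 + 3·27 + 2·1 = 171
S2: 4·78 + 3·46 + 2·4 = 458
S3: 4·61 + 3·23 + 2·1 = 315
S4: 4·80 + 3·65 + 2·6 = 527
S5: 4·1 + 3·29 + 2·2 = 95
S6: 4·93 + 3·31 + 2·6 = 477
S7: 4·84 + 3·56 + 2·1 = 506
S8: 4·50 + 3·23 + 2·3 = 275
S9: 4·22 + 3·58 + 2·3 = 268
S10: 4·30 + 3·17 + 2·3 = 177
S11: 4·29 + 3·18 + 2·6 = 182
S12: 4·92 + 3·18 + 2·3 = 428
Lowest: S5 at 95.

S5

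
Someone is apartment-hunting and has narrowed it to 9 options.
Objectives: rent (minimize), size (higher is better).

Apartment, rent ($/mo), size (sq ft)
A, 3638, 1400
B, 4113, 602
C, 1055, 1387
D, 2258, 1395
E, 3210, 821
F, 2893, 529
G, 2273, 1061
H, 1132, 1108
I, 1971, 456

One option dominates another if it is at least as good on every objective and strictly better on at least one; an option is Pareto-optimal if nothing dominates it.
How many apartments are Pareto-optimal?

A: not dominated (best size).
B: dominated by A (rent 3638≤4113, size 1400≥602).
C: not dominated (best rent).
D: not dominated.
E: dominated by C (rent 1055≤3210, size 1387≥821).
F: dominated by C (rent 1055≤2893, size 1387≥529).
G: dominated by C (rent 1055≤2273, size 1387≥1061).
H: dominated by C (rent 1055≤1132, size 1387≥1108).
I: dominated by C (rent 1055≤1971, size 1387≥456).
Pareto-optimal: A, C, D → 3.

3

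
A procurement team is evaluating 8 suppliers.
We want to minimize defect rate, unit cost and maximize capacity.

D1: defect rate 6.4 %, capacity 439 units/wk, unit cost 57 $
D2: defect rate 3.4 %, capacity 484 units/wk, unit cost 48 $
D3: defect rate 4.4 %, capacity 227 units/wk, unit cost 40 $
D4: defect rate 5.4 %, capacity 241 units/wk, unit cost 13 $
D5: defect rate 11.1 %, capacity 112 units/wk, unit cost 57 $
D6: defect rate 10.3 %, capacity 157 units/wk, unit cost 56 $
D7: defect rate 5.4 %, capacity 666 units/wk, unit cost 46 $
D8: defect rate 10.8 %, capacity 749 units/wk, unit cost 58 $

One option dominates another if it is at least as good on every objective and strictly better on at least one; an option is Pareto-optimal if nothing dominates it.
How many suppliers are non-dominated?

D1: dominated by D2 (defect rate 3.4≤6.4, capacity 484≥439, unit cost 48≤57).
D2: not dominated (best defect rate).
D3: not dominated.
D4: not dominated (best unit cost).
D5: dominated by D1 (defect rate 6.4≤11.1, capacity 439≥112, unit cost 57≤57).
D6: dominated by D2 (defect rate 3.4≤10.3, capacity 484≥157, unit cost 48≤56).
D7: not dominated.
D8: not dominated (best capacity).
Pareto-optimal: D2, D3, D4, D7, D8 → 5.

5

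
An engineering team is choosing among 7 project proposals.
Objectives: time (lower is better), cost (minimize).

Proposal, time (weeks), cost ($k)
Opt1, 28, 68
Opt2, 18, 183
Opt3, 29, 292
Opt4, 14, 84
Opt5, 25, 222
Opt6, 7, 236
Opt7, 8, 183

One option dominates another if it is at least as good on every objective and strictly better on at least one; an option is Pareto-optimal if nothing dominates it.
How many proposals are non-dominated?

Opt1: not dominated (best cost).
Opt2: dominated by Opt4 (time 14≤18, cost 84≤183).
Opt3: dominated by Opt1 (time 28≤29, cost 68≤292).
Opt4: not dominated.
Opt5: dominated by Opt2 (time 18≤25, cost 183≤222).
Opt6: not dominated (best time).
Opt7: not dominated.
Pareto-optimal: Opt1, Opt4, Opt6, Opt7 → 4.

4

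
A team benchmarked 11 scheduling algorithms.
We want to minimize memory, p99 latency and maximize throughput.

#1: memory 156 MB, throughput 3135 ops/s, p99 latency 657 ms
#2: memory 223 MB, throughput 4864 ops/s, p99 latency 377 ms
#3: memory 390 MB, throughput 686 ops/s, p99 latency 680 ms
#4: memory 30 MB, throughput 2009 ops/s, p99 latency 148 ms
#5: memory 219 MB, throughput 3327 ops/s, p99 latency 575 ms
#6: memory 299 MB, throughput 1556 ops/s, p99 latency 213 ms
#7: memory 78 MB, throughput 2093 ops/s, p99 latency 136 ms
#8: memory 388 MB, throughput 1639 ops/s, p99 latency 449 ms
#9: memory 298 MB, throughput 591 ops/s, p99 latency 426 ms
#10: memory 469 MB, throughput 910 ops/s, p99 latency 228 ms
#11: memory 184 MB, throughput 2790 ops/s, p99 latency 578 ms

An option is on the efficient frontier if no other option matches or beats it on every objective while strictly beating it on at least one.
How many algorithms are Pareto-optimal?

#1: not dominated.
#2: not dominated (best throughput).
#3: dominated by #1 (memory 156≤390, throughput 3135≥686, p99 latency 657≤680).
#4: not dominated (best memory).
#5: not dominated.
#6: dominated by #4 (memory 30≤299, throughput 2009≥1556, p99 latency 148≤213).
#7: not dominated (best p99 latency).
#8: dominated by #2 (memory 223≤388, throughput 4864≥1639, p99 latency 377≤449).
#9: dominated by #2 (memory 223≤298, throughput 4864≥591, p99 latency 377≤426).
#10: dominated by #4 (memory 30≤469, throughput 2009≥910, p99 latency 148≤228).
#11: not dominated.
Pareto-optimal: #1, #2, #4, #5, #7, #11 → 6.

6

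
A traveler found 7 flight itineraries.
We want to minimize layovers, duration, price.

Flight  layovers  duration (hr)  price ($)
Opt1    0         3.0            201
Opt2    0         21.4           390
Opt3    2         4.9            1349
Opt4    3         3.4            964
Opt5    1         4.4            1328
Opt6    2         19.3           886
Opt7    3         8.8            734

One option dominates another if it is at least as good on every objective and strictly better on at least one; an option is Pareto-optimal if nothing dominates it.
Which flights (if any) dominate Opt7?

Opt1

Opt1: layovers 0≤3, duration 3.0≤8.8, price 201≤734 — dominates Opt7.
Others (Opt2, Opt3, Opt4, Opt5, Opt6) are each worse than Opt7 on at least one objective.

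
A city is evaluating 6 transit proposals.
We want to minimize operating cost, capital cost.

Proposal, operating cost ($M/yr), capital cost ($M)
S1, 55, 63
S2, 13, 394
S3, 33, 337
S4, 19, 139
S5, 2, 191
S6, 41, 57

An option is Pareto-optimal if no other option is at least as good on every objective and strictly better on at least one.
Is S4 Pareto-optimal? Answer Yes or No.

S1: worse on operating cost (55 vs 19).
S2: worse on capital cost (394 vs 139).
S3: worse on operating cost (33 vs 19).
S5: worse on capital cost (191 vs 139).
S6: worse on operating cost (41 vs 19).
No option is at least as good as S4 on every objective and strictly better on one.

Yes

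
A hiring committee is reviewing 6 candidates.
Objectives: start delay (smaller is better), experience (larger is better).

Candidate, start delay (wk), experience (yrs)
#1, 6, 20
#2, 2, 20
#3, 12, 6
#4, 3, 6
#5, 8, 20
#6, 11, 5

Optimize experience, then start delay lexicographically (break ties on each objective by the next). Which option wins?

#2

First maximize experience: best is 20, kept {#1, #2, #5}.
Then minimize start delay: best is 2, kept {#2}.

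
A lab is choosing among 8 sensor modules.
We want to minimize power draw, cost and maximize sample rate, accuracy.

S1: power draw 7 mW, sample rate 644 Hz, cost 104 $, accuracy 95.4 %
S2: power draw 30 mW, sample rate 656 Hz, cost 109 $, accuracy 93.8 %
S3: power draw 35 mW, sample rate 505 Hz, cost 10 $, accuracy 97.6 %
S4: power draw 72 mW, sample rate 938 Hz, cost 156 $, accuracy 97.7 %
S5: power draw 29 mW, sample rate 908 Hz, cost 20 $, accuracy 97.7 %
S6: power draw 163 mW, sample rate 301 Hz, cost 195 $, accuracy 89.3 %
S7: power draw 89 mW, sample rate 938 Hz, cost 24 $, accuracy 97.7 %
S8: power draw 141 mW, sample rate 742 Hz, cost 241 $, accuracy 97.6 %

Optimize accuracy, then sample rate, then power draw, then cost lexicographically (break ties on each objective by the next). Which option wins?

S4

First maximize accuracy: best is 97.7, kept {S4, S5, S7}.
Then maximize sample rate: best is 938, kept {S4, S7}.
Then minimize power draw: best is 72, kept {S4}.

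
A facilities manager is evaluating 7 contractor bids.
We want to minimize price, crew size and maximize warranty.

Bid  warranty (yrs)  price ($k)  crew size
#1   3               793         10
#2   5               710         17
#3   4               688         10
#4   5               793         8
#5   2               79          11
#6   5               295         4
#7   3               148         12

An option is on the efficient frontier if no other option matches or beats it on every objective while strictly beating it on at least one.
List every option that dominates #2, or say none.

#6: warranty 5≥5, price 295≤710, crew size 4≤17 — dominates #2.
Others (#1, #3, #4, #5, #7) are each worse than #2 on at least one objective.

#6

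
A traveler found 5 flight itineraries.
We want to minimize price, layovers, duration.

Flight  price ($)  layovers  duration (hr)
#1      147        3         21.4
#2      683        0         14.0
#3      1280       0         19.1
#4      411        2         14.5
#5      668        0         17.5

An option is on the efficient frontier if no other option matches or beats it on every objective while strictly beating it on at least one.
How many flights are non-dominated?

#1: not dominated (best price).
#2: not dominated (best duration).
#3: dominated by #2 (price 683≤1280, layovers 0≤0, duration 14.0≤19.1).
#4: not dominated.
#5: not dominated.
Pareto-optimal: #1, #2, #4, #5 → 4.

4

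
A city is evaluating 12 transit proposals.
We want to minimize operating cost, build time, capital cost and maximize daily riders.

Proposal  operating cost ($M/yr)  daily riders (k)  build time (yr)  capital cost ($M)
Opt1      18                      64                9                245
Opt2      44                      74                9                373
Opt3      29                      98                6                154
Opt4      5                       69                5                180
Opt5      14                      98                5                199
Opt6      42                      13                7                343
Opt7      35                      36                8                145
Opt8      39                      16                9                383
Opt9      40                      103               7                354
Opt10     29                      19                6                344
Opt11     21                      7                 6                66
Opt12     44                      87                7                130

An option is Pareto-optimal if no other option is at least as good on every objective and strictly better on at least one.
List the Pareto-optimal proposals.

Opt1: dominated by Opt4 (operating cost 5≤18, daily riders 69≥64, build time 5≤9, capital cost 180≤245).
Opt2: dominated by Opt3 (operating cost 29≤44, daily riders 98≥74, build time 6≤9, capital cost 154≤373).
Opt3: not dominated.
Opt4: not dominated (best operating cost).
Opt5: not dominated.
Opt6: dominated by Opt3 (operating cost 29≤42, daily riders 98≥13, build time 6≤7, capital cost 154≤343).
Opt7: not dominated.
Opt8: dominated by Opt1 (operating cost 18≤39, daily riders 64≥16, build time 9≤9, capital cost 245≤383).
Opt9: not dominated (best daily riders).
Opt10: dominated by Opt3 (operating cost 29≤29, daily riders 98≥19, build time 6≤6, capital cost 154≤344).
Opt11: not dominated (best capital cost).
Opt12: not dominated.

Opt3, Opt4, Opt5, Opt7, Opt9, Opt11, Opt12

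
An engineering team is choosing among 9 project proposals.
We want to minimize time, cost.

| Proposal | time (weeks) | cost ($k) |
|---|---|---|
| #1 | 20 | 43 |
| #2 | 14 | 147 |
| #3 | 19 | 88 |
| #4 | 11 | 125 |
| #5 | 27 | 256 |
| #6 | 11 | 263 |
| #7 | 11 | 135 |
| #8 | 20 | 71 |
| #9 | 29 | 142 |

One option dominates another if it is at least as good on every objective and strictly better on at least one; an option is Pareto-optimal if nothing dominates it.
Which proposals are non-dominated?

#1, #3, #4

#1: not dominated (best cost).
#2: dominated by #4 (time 11≤14, cost 125≤147).
#3: not dominated.
#4: not dominated.
#5: dominated by #1 (time 20≤27, cost 43≤256).
#6: dominated by #4 (time 11≤11, cost 125≤263).
#7: dominated by #4 (time 11≤11, cost 125≤135).
#8: dominated by #1 (time 20≤20, cost 43≤71).
#9: dominated by #1 (time 20≤29, cost 43≤142).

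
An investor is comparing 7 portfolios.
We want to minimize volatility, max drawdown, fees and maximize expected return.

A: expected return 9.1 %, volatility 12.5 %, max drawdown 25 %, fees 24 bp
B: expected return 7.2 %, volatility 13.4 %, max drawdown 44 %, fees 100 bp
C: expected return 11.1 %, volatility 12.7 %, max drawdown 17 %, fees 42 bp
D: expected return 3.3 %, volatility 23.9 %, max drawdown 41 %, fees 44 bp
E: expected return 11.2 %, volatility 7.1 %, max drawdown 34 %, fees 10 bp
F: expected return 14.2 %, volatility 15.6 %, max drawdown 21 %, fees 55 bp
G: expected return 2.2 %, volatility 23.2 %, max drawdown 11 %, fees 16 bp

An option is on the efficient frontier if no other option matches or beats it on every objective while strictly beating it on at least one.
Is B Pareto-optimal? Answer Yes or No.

A vs B: expected return 9.1≥7.2, volatility 12.5≤13.4, max drawdown 25≤44, fees 24≤100 — A is at least as good on every objective and strictly better on at least one, so A dominates B.

No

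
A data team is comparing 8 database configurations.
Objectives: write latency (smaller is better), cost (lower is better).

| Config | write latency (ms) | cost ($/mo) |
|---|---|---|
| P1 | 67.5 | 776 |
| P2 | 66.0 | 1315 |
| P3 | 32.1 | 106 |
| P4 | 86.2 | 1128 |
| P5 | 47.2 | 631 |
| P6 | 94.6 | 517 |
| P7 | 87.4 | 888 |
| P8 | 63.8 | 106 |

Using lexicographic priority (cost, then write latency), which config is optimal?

P3

First minimize cost: best is 106, kept {P3, P8}.
Then minimize write latency: best is 32.1, kept {P3}.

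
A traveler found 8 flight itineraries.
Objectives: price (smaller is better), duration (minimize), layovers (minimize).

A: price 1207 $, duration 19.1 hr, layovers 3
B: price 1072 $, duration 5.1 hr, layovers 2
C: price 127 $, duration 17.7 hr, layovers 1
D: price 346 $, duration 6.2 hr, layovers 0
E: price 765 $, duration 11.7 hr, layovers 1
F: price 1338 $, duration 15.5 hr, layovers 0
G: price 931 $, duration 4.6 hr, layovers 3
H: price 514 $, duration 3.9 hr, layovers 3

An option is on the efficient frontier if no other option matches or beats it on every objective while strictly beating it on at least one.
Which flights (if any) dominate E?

D

D: price 346≤765, duration 6.2≤11.7, layovers 0≤1 — dominates E.
Others (A, B, C, F, G, H) are each worse than E on at least one objective.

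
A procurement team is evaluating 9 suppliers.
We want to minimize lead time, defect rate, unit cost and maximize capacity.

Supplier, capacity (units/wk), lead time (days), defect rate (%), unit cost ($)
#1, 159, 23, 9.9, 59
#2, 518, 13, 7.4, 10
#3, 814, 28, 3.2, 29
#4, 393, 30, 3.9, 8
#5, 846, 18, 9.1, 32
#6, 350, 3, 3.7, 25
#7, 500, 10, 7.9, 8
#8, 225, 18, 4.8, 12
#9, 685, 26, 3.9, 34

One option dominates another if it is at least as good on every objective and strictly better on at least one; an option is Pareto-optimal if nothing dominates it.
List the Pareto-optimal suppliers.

#2, #3, #4, #5, #6, #7, #8, #9

#1: dominated by #2 (capacity 518≥159, lead time 13≤23, defect rate 7.4≤9.9, unit cost 10≤59).
#2: not dominated.
#3: not dominated (best defect rate).
#4: not dominated.
#5: not dominated (best capacity).
#6: not dominated (best lead time).
#7: not dominated.
#8: not dominated.
#9: not dominated.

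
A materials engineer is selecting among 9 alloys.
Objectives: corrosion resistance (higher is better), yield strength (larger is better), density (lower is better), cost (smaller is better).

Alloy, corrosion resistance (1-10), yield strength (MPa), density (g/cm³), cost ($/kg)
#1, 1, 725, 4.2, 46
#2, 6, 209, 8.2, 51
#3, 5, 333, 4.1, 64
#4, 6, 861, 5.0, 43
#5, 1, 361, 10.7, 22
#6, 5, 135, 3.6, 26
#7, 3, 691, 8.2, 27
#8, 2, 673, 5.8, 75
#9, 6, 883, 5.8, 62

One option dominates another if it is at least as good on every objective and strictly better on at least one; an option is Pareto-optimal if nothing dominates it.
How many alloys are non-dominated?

#1: not dominated.
#2: dominated by #4 (corrosion resistance 6≥6, yield strength 861≥209, density 5.0≤8.2, cost 43≤51).
#3: not dominated.
#4: not dominated.
#5: not dominated (best cost).
#6: not dominated (best density).
#7: not dominated.
#8: dominated by #4 (corrosion resistance 6≥2, yield strength 861≥673, density 5.0≤5.8, cost 43≤75).
#9: not dominated (best yield strength).
Pareto-optimal: #1, #3, #4, #5, #6, #7, #9 → 7.

7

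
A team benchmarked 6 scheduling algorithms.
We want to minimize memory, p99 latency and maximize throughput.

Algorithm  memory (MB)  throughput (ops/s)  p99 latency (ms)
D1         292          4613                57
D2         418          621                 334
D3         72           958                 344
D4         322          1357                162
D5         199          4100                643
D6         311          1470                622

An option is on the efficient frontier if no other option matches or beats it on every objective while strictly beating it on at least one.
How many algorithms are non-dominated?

D1: not dominated (best throughput).
D2: dominated by D1 (memory 292≤418, throughput 4613≥621, p99 latency 57≤334).
D3: not dominated (best memory).
D4: dominated by D1 (memory 292≤322, throughput 4613≥1357, p99 latency 57≤162).
D5: not dominated.
D6: dominated by D1 (memory 292≤311, throughput 4613≥1470, p99 latency 57≤622).
Pareto-optimal: D1, D3, D5 → 3.

3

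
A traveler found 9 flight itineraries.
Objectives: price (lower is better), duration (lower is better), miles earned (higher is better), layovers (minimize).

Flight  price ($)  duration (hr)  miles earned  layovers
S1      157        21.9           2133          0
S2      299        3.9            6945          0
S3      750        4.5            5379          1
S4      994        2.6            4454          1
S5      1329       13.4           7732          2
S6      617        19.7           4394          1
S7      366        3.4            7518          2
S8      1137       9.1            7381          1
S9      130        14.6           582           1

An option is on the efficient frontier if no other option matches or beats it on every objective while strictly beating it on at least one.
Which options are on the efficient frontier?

S1: not dominated.
S2: not dominated.
S3: dominated by S2 (price 299≤750, duration 3.9≤4.5, miles earned 6945≥5379, layovers 0≤1).
S4: not dominated (best duration).
S5: not dominated (best miles earned).
S6: dominated by S2 (price 299≤617, duration 3.9≤19.7, miles earned 6945≥4394, layovers 0≤1).
S7: not dominated.
S8: not dominated.
S9: not dominated (best price).

S1, S2, S4, S5, S7, S8, S9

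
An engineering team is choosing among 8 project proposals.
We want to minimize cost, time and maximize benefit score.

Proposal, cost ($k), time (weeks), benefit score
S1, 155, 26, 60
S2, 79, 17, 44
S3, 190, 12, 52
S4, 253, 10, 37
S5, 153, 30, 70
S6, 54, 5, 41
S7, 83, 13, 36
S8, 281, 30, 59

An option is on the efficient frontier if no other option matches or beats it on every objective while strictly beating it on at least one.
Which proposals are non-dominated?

S1, S2, S3, S5, S6

S1: not dominated.
S2: not dominated.
S3: not dominated.
S4: dominated by S6 (cost 54≤253, time 5≤10, benefit score 41≥37).
S5: not dominated (best benefit score).
S6: not dominated (best cost).
S7: dominated by S6 (cost 54≤83, time 5≤13, benefit score 41≥36).
S8: dominated by S1 (cost 155≤281, time 26≤30, benefit score 60≥59).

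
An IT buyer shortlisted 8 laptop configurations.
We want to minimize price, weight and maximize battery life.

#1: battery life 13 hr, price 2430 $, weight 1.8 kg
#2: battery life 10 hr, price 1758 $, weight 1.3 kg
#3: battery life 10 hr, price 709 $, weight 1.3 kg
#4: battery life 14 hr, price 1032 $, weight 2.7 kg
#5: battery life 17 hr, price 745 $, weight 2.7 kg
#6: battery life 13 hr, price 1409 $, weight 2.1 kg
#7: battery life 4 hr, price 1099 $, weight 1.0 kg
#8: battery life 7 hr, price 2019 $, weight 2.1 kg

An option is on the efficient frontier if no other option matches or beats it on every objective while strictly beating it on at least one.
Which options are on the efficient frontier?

#1, #3, #5, #6, #7

#1: not dominated.
#2: dominated by #3 (battery life 10≥10, price 709≤1758, weight 1.3≤1.3).
#3: not dominated (best price).
#4: dominated by #5 (battery life 17≥14, price 745≤1032, weight 2.7≤2.7).
#5: not dominated (best battery life).
#6: not dominated.
#7: not dominated (best weight).
#8: dominated by #2 (battery life 10≥7, price 1758≤2019, weight 1.3≤2.1).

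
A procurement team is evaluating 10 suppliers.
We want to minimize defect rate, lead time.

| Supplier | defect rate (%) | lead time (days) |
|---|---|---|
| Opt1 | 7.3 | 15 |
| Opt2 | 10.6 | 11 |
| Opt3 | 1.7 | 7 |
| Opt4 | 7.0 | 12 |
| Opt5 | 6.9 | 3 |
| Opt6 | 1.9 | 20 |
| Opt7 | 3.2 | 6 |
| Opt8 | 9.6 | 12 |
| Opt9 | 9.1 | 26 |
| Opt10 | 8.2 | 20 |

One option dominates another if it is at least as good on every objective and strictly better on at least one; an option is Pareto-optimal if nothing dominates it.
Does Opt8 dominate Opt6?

Opt8 vs Opt6: Opt8 is worse on defect rate (9.6 vs 1.9), so it does not dominate Opt6.

No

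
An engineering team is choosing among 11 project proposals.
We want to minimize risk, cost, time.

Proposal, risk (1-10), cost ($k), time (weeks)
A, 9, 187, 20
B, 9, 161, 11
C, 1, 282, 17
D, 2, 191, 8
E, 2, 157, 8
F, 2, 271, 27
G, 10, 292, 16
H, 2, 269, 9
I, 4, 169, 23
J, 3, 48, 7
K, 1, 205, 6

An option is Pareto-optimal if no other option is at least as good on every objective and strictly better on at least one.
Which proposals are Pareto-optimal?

E, J, K

A: dominated by B (risk 9≤9, cost 161≤187, time 11≤20).
B: dominated by E (risk 2≤9, cost 157≤161, time 8≤11).
C: dominated by K (risk 1≤1, cost 205≤282, time 6≤17).
D: dominated by E (risk 2≤2, cost 157≤191, time 8≤8).
E: not dominated.
F: dominated by D (risk 2≤2, cost 191≤271, time 8≤27).
G: dominated by B (risk 9≤10, cost 161≤292, time 11≤16).
H: dominated by D (risk 2≤2, cost 191≤269, time 8≤9).
I: dominated by E (risk 2≤4, cost 157≤169, time 8≤23).
J: not dominated (best cost).
K: not dominated (best time).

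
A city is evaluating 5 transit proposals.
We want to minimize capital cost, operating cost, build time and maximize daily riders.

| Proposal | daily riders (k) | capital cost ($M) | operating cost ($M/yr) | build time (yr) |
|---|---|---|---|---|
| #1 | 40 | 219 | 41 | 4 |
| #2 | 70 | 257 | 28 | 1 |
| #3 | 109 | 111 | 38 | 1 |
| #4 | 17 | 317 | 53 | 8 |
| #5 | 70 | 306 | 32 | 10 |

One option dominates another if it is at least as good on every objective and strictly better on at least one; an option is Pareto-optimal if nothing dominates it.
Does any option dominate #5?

#2 vs #5: daily riders 70≥70, capital cost 257≤306, operating cost 28≤32, build time 1≤10 — #2 is at least as good on every objective and strictly better on at least one, so #2 dominates #5.

Yes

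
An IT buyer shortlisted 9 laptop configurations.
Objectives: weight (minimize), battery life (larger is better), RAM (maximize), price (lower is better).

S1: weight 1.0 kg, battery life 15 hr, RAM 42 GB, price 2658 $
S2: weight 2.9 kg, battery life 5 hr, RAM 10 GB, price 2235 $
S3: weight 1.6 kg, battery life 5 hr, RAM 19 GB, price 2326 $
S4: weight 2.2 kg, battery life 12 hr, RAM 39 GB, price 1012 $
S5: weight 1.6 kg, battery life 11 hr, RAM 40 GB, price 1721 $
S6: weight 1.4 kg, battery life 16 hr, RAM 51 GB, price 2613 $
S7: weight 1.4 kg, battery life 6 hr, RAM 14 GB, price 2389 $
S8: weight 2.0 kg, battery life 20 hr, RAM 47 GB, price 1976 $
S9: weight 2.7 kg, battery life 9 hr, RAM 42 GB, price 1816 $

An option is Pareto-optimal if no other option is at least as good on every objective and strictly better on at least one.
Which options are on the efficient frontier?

S1, S4, S5, S6, S7, S8, S9

S1: not dominated (best weight).
S2: dominated by S4 (weight 2.2≤2.9, battery life 12≥5, RAM 39≥10, price 1012≤2235).
S3: dominated by S5 (weight 1.6≤1.6, battery life 11≥5, RAM 40≥19, price 1721≤2326).
S4: not dominated (best price).
S5: not dominated.
S6: not dominated (best RAM).
S7: not dominated.
S8: not dominated (best battery life).
S9: not dominated.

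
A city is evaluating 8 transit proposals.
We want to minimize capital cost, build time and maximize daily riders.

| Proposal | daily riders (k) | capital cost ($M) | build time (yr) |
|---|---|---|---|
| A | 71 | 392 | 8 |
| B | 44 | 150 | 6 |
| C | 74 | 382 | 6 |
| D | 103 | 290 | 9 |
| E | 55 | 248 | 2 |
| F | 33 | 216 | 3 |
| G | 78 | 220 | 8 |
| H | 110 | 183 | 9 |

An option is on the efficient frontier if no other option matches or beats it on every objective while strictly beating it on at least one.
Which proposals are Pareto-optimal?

A: dominated by C (daily riders 74≥71, capital cost 382≤392, build time 6≤8).
B: not dominated (best capital cost).
C: not dominated.
D: dominated by H (daily riders 110≥103, capital cost 183≤290, build time 9≤9).
E: not dominated (best build time).
F: not dominated.
G: not dominated.
H: not dominated (best daily riders).

B, C, E, F, G, H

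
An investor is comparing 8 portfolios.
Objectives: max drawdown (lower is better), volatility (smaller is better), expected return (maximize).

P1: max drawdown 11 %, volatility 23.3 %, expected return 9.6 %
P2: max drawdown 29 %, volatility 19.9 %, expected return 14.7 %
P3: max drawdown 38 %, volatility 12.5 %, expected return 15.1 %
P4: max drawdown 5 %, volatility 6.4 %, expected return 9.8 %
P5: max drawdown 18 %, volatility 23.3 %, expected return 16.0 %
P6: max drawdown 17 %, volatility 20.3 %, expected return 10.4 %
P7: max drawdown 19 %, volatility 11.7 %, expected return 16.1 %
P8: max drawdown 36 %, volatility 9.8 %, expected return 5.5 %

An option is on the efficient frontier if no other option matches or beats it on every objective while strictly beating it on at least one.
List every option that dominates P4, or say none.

none

P1: worse on max drawdown (11 vs 5).
P2: worse on max drawdown (29 vs 5).
P3: worse on max drawdown (38 vs 5).
P5: worse on max drawdown (18 vs 5).
P6: worse on max drawdown (17 vs 5).
P7: worse on max drawdown (19 vs 5).
P8: worse on max drawdown (36 vs 5).
No option dominates P4.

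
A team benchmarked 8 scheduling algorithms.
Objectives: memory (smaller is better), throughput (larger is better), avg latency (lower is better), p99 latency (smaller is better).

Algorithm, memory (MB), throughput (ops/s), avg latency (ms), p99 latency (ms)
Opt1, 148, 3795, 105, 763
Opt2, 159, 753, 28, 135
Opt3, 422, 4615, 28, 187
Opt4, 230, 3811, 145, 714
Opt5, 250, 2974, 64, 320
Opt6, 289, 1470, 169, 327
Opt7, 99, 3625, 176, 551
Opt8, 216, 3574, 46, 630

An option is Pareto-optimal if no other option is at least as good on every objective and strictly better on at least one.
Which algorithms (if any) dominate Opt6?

Opt5

Opt5: memory 250≤289, throughput 2974≥1470, avg latency 64≤169, p99 latency 320≤327 — dominates Opt6.
Others (Opt1, Opt2, Opt3, Opt4, Opt7, Opt8) are each worse than Opt6 on at least one objective.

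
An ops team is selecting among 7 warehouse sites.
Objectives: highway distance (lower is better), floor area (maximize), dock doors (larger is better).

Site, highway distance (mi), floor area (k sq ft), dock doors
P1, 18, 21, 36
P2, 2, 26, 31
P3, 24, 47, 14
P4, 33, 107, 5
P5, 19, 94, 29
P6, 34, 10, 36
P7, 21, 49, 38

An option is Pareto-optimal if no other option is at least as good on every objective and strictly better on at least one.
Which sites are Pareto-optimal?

P1, P2, P4, P5, P7

P1: not dominated.
P2: not dominated (best highway distance).
P3: dominated by P5 (highway distance 19≤24, floor area 94≥47, dock doors 29≥14).
P4: not dominated (best floor area).
P5: not dominated.
P6: dominated by P1 (highway distance 18≤34, floor area 21≥10, dock doors 36≥36).
P7: not dominated (best dock doors).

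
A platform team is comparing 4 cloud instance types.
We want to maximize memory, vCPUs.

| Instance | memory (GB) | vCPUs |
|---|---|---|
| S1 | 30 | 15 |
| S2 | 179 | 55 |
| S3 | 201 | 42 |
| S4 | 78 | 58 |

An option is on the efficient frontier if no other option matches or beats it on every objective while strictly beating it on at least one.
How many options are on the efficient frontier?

S1: dominated by S2 (memory 179≥30, vCPUs 55≥15).
S2: not dominated.
S3: not dominated (best memory).
S4: not dominated (best vCPUs).
Pareto-optimal: S2, S3, S4 → 3.

3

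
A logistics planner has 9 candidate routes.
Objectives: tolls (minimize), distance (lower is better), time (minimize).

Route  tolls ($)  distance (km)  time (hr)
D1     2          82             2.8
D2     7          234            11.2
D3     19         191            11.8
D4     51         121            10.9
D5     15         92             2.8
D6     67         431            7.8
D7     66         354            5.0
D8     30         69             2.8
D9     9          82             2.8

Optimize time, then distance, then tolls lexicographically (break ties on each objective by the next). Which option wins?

First minimize time: best is 2.8, kept {D1, D5, D8, D9}.
Then minimize distance: best is 69, kept {D8}.

D8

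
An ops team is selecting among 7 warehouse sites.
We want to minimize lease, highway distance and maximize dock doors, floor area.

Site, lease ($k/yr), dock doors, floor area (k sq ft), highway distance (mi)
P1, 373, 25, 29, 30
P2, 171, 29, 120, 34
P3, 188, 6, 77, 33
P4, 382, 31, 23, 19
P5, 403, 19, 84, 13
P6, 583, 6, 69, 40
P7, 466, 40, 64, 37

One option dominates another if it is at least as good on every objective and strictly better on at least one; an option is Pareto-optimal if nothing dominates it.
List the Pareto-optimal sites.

P1, P2, P3, P4, P5, P7

P1: not dominated.
P2: not dominated (best lease).
P3: not dominated.
P4: not dominated.
P5: not dominated (best highway distance).
P6: dominated by P2 (lease 171≤583, dock doors 29≥6, floor area 120≥69, highway distance 34≤40).
P7: not dominated (best dock doors).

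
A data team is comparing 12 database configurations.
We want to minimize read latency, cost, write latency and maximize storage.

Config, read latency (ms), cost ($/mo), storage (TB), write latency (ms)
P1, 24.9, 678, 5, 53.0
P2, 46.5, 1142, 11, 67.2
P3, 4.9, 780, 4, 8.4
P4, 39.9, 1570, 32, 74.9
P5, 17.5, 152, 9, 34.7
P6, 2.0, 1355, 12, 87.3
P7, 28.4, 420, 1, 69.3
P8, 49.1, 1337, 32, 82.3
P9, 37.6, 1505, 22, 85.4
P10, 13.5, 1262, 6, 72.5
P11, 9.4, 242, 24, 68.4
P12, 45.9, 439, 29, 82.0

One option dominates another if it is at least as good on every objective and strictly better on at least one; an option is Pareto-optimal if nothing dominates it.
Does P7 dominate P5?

P7 vs P5: P7 is worse on read latency (28.4 vs 17.5), so it does not dominate P5.

No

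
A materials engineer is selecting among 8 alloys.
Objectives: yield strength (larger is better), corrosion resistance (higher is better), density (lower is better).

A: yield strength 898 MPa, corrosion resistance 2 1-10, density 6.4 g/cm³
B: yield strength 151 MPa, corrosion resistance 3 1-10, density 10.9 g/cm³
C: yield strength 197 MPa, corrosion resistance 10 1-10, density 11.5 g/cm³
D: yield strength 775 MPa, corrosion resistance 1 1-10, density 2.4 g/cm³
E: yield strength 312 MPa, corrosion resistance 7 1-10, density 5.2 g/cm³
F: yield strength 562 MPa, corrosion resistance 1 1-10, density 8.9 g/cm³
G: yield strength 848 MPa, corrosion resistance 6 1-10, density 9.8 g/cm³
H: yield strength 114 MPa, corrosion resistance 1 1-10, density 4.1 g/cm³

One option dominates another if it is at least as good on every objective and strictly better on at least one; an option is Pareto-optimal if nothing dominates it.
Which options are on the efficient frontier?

A, C, D, E, G

A: not dominated (best yield strength).
B: dominated by E (yield strength 312≥151, corrosion resistance 7≥3, density 5.2≤10.9).
C: not dominated (best corrosion resistance).
D: not dominated (best density).
E: not dominated.
F: dominated by A (yield strength 898≥562, corrosion resistance 2≥1, density 6.4≤8.9).
G: not dominated.
H: dominated by D (yield strength 775≥114, corrosion resistance 1≥1, density 2.4≤4.1).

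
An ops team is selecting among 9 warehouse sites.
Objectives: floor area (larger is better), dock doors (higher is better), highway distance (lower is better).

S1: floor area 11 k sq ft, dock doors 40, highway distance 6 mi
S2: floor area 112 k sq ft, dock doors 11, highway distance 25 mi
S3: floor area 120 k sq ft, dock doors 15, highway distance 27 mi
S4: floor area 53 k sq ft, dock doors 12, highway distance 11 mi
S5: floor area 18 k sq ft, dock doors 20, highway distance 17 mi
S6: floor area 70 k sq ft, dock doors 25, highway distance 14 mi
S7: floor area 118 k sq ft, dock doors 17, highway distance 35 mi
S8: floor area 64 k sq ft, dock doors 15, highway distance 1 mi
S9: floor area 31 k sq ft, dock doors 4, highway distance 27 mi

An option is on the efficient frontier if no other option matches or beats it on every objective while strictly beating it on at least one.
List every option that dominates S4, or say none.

S8

S8: floor area 64≥53, dock doors 15≥12, highway distance 1≤11 — dominates S4.
Others (S1, S2, S3, S5, S6, S7, S9) are each worse than S4 on at least one objective.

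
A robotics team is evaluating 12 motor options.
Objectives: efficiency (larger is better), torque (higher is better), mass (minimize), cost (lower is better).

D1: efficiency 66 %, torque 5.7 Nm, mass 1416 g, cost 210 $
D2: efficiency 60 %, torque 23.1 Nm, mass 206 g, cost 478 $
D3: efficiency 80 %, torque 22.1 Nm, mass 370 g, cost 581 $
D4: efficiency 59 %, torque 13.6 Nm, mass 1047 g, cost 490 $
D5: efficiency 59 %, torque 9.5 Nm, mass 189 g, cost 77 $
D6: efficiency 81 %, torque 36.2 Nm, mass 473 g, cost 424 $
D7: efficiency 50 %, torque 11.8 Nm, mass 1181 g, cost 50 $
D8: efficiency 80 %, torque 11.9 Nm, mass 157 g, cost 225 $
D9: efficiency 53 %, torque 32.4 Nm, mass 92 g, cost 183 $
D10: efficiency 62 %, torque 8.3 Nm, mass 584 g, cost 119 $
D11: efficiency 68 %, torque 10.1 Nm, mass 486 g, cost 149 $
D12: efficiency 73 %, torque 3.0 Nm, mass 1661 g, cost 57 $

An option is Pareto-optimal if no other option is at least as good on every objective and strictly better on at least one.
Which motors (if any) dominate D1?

D11: efficiency 68≥66, torque 10.1≥5.7, mass 486≤1416, cost 149≤210 — dominates D1.
Others (D2, D3, D4, D5, D6, D7, D8, D9, D10, D12) are each worse than D1 on at least one objective.

D11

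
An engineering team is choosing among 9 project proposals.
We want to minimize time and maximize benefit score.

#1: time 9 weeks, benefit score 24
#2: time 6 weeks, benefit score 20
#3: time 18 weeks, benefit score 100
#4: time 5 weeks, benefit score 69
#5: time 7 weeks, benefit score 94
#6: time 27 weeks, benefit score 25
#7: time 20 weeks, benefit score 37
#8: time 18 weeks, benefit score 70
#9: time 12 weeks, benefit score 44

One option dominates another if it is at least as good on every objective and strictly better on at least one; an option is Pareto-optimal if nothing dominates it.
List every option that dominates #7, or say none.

#3, #4, #5, #8, #9

#3: time 18≤20, benefit score 100≥37 — dominates #7.
#4: time 5≤20, benefit score 69≥37 — dominates #7.
#5: time 7≤20, benefit score 94≥37 — dominates #7.
#8: time 18≤20, benefit score 70≥37 — dominates #7.
#9: time 12≤20, benefit score 44≥37 — dominates #7.
Others (#1, #2, #6) are each worse than #7 on at least one objective.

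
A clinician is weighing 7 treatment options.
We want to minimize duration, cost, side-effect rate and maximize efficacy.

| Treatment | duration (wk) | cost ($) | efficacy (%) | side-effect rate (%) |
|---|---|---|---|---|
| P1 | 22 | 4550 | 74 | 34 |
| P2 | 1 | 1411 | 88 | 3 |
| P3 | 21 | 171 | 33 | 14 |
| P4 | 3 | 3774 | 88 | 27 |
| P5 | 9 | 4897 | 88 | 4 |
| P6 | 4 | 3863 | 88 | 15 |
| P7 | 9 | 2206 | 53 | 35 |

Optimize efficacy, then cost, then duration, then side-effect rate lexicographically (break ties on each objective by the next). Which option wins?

First maximize efficacy: best is 88, kept {P2, P4, P5, P6}.
Then minimize cost: best is 1411, kept {P2}.

P2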